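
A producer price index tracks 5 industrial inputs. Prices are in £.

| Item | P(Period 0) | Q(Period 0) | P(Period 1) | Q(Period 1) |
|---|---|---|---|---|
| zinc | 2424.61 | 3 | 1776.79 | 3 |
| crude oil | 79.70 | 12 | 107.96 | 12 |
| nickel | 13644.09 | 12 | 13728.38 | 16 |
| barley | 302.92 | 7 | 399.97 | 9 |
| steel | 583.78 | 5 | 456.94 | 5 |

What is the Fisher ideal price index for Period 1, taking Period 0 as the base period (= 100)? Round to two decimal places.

99.84

Laspeyres component (base-period weights):
ΣP(Period 1)Q(Period 0) = 1776.79×3 + 107.96×12 + 13728.38×12 + 399.97×7 + 456.94×5 = 5330.37 + 1295.52 + 164740.56 + 2799.79 + 2284.7 = 176450.94
ΣP(Period 0)Q(Period 0) = 2424.61×3 + 79.70×12 + 13644.09×12 + 302.92×7 + 583.78×5 = 7273.83 + 956.4 + 163729.08 + 2120.44 + 2918.9 = 176998.65
L = 176450.94 / 176998.65 × 100 = 99.6906
Paasche component (current-period weights):
ΣP(Period 1)Q(Period 1) = 1776.79×3 + 107.96×12 + 13728.38×16 + 399.97×9 + 456.94×5 = 5330.37 + 1295.52 + 219654.08 + 3599.73 + 2284.7 = 232164.4
ΣP(Period 0)Q(Period 1) = 2424.61×3 + 79.70×12 + 13644.09×16 + 302.92×9 + 583.78×5 = 7273.83 + 956.4 + 218305.44 + 2726.28 + 2918.9 = 232180.85
P = 232164.4 / 232180.85 × 100 = 99.9929
Fisher = √(L × P) = √(99.6906 × 99.9929) = 99.8416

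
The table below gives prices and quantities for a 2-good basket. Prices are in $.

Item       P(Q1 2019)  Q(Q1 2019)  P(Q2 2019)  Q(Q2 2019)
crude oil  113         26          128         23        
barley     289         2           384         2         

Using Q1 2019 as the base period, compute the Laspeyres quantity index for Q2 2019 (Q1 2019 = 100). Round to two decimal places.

90.36

Laspeyres quantity index uses base-period prices as weights.
ΣP(Q1 2019)·Q(Q2 2019) = 113×23 + 289×2 = 2599 + 578 = 3177
ΣP(Q1 2019)·Q(Q1 2019) = 113×26 + 289×2 = 2938 + 578 = 3516
Index = 3177 / 3516 × 100 = 90.3584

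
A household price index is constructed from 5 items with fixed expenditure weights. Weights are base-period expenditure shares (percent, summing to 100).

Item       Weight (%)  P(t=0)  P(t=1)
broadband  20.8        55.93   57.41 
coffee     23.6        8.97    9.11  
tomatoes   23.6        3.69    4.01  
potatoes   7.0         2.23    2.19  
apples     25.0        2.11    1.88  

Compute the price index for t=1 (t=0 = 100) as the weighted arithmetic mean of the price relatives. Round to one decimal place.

100.1

broadband: 20.8 × (57.41/55.93) = 20.8 × 1.026462 = 21.3504
coffee: 23.6 × (9.11/8.97) = 23.6 × 1.015608 = 23.9683
tomatoes: 23.6 × (4.01/3.69) = 23.6 × 1.086721 = 25.6466
potatoes: 7.0 × (2.19/2.23) = 7.0 × 0.982063 = 6.8744
apples: 25.0 × (1.88/2.11) = 25.0 × 0.890995 = 22.2749
Index = Σ wᵢ·(p₁ᵢ/p₀ᵢ) = 21.3504 + 23.9683 + 25.6466 + 6.8744 + 22.2749 = 100.1147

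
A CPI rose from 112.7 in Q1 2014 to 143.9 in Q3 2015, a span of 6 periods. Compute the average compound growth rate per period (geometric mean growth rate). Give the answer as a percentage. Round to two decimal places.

Growth factor = (143.9/112.7)^(1/6) = (1.276841)^(1/6) = 1.041572
Growth rate = 1.041572 − 1 = 0.041572 = 4.1572%

4.16%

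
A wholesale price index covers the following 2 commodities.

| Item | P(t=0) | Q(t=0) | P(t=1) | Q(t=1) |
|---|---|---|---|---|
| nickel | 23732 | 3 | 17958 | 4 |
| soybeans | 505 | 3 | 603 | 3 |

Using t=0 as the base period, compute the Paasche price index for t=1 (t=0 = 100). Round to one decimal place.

Paasche price index uses current-period quantities as weights.
ΣP(t=1)·Q(t=1) = 17958×4 + 603×3 = 71832 + 1809 = 73641
ΣP(t=0)·Q(t=1) = 23732×4 + 505×3 = 94928 + 1515 = 96443
Index = 73641 / 96443 × 100 = 76.3570

76.4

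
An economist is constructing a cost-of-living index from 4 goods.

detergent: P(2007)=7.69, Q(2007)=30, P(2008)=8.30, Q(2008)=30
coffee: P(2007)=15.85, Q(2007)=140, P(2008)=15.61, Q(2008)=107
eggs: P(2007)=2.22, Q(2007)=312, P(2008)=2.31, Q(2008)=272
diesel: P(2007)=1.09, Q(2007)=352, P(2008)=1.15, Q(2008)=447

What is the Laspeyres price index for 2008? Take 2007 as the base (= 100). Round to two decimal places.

Laspeyres price index uses base-period quantities as weights.
ΣP(2008)·Q(2007) = 8.30×30 + 15.61×140 + 2.31×312 + 1.15×352 = 249 + 2185.4 + 720.72 + 404.8 = 3559.92
ΣP(2007)·Q(2007) = 7.69×30 + 15.85×140 + 2.22×312 + 1.09×352 = 230.7 + 2219 + 692.64 + 383.68 = 3526.02
Index = 3559.92 / 3526.02 × 100 = 100.9614

100.96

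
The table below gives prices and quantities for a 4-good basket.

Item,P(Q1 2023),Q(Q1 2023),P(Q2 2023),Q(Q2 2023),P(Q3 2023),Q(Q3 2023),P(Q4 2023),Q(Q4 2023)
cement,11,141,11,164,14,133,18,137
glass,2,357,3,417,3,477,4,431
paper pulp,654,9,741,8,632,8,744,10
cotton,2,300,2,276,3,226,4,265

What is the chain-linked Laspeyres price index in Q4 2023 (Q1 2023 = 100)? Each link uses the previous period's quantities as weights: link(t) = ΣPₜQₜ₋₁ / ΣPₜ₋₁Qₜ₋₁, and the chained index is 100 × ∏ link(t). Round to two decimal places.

138.19

Link Q1 2023→Q2 2023:
ΣP(Q2 2023)Q(Q1 2023) = 11×141 + 3×357 + 741×9 + 2×300 = 1551 + 1071 + 6669 + 600 = 9891
ΣP(Q1 2023)Q(Q1 2023) = 11×141 + 2×357 + 654×9 + 2×300 = 1551 + 714 + 5886 + 600 = 8751
link = 9891/8751 = 1.130271
Link Q2 2023→Q3 2023:
ΣP(Q3 2023)Q(Q2 2023) = 14×164 + 3×417 + 632×8 + 3×276 = 2296 + 1251 + 5056 + 828 = 9431
ΣP(Q2 2023)Q(Q2 2023) = 11×164 + 3×417 + 741×8 + 2×276 = 1804 + 1251 + 5928 + 552 = 9535
link = 9431/9535 = 0.989093
Link Q3 2023→Q4 2023:
ΣP(Q4 2023)Q(Q3 2023) = 18×133 + 4×477 + 744×8 + 4×226 = 2394 + 1908 + 5952 + 904 = 11158
ΣP(Q3 2023)Q(Q3 2023) = 14×133 + 3×477 + 632×8 + 3×226 = 1862 + 1431 + 5056 + 678 = 9027
link = 11158/9027 = 1.236070
Chained index = 100 × 1.130271 × 0.989093 × 1.236070 = 138.1855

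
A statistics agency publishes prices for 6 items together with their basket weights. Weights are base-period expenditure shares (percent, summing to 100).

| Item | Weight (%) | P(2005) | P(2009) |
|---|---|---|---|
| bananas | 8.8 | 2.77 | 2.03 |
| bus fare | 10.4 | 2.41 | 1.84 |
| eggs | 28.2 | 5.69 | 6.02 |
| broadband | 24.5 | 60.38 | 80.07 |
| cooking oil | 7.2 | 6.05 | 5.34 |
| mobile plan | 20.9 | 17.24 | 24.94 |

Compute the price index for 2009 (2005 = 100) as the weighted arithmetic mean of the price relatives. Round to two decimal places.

113.30

bananas: 8.8 × (2.03/2.77) = 8.8 × 0.732852 = 6.4491
bus fare: 10.4 × (1.84/2.41) = 10.4 × 0.763485 = 7.9402
eggs: 28.2 × (6.02/5.69) = 28.2 × 1.057996 = 29.8355
broadband: 24.5 × (80.07/60.38) = 24.5 × 1.326101 = 32.4895
cooking oil: 7.2 × (5.34/6.05) = 7.2 × 0.882645 = 6.3550
mobile plan: 20.9 × (24.94/17.24) = 20.9 × 1.446636 = 30.2347
Index = Σ wᵢ·(p₁ᵢ/p₀ᵢ) = 6.4491 + 7.9402 + 29.8355 + 32.4895 + 6.3550 + 30.2347 = 113.3041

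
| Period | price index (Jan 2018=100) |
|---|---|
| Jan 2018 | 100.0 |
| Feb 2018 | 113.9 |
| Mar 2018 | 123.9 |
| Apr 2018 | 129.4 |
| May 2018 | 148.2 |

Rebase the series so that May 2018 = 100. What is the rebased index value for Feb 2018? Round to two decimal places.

Rebased(Feb 2018) = 113.9 / 148.2 × 100 = 76.8556

76.86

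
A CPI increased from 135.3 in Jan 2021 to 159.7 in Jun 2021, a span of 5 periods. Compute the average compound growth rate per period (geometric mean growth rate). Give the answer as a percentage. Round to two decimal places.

3.37%

Growth factor = (159.7/135.3)^(1/5) = (1.180340)^(1/5) = 1.033716
Growth rate = 1.033716 − 1 = 0.033716 = 3.3716%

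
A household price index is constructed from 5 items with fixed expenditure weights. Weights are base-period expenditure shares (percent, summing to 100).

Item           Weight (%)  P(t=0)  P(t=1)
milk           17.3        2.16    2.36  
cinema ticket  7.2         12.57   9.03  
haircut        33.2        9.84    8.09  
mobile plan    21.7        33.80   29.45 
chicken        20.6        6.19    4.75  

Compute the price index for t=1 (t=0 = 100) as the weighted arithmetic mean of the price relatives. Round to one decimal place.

86.1

milk: 17.3 × (2.36/2.16) = 17.3 × 1.092593 = 18.9019
cinema ticket: 7.2 × (9.03/12.57) = 7.2 × 0.718377 = 5.1723
haircut: 33.2 × (8.09/9.84) = 33.2 × 0.822154 = 27.2955
mobile plan: 21.7 × (29.45/33.80) = 21.7 × 0.871302 = 18.9072
chicken: 20.6 × (4.75/6.19) = 20.6 × 0.767367 = 15.8078
Index = Σ wᵢ·(p₁ᵢ/p₀ᵢ) = 18.9019 + 5.1723 + 27.2955 + 18.9072 + 15.8078 = 86.0847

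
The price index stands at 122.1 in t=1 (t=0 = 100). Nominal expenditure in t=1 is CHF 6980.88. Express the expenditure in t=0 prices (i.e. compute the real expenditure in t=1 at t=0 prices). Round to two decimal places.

Real = Nominal ÷ (Index/100) = 6980.88 ÷ (122.1/100)
     = 6980.88 ÷ 1.221 = 5717.3464

5717.35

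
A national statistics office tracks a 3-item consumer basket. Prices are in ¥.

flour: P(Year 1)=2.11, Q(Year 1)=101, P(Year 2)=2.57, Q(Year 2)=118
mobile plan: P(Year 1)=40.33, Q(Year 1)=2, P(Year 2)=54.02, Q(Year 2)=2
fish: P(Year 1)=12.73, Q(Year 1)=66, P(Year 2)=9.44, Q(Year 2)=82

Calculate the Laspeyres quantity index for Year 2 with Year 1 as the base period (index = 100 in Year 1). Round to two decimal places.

Laspeyres quantity index uses base-period prices as weights.
ΣP(Year 1)·Q(Year 2) = 2.11×118 + 40.33×2 + 12.73×82 = 248.98 + 80.66 + 1043.86 = 1373.5
ΣP(Year 1)·Q(Year 1) = 2.11×101 + 40.33×2 + 12.73×66 = 213.11 + 80.66 + 840.18 = 1133.95
Index = 1373.5 / 1133.95 × 100 = 121.1253

121.13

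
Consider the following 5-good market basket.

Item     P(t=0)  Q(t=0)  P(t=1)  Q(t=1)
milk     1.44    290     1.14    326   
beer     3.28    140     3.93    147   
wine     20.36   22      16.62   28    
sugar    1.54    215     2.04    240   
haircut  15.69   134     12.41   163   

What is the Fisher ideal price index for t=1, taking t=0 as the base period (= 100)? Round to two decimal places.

Laspeyres component (base-period weights):
ΣP(t=1)Q(t=0) = 1.14×290 + 3.93×140 + 16.62×22 + 2.04×215 + 12.41×134 = 330.6 + 550.2 + 365.64 + 438.6 + 1662.94 = 3347.98
ΣP(t=0)Q(t=0) = 1.44×290 + 3.28×140 + 20.36×22 + 1.54×215 + 15.69×134 = 417.6 + 459.2 + 447.92 + 331.1 + 2102.46 = 3758.28
L = 3347.98 / 3758.28 × 100 = 89.0828
Paasche component (current-period weights):
ΣP(t=1)Q(t=1) = 1.14×326 + 3.93×147 + 16.62×28 + 2.04×240 + 12.41×163 = 371.64 + 577.71 + 465.36 + 489.6 + 2022.83 = 3927.14
ΣP(t=0)Q(t=1) = 1.44×326 + 3.28×147 + 20.36×28 + 1.54×240 + 15.69×163 = 469.44 + 482.16 + 570.08 + 369.6 + 2557.47 = 4448.75
P = 3927.14 / 4448.75 × 100 = 88.2751
Fisher = √(L × P) = √(89.0828 × 88.2751) = 88.6780

88.68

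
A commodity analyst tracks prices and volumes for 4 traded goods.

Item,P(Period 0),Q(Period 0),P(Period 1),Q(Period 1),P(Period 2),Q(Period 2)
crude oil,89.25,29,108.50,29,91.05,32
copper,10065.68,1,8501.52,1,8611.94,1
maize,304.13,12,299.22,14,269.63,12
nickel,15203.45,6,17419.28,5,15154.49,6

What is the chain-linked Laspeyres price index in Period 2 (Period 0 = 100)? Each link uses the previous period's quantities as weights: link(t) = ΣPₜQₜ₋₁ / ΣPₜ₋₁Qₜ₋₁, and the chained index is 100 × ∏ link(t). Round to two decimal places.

Link Period 0→Period 1:
ΣP(Period 1)Q(Period 0) = 108.50×29 + 8501.52×1 + 299.22×12 + 17419.28×6 = 3146.5 + 8501.52 + 3590.64 + 104515.68 = 119754.34
ΣP(Period 0)Q(Period 0) = 89.25×29 + 10065.68×1 + 304.13×12 + 15203.45×6 = 2588.25 + 10065.68 + 3649.56 + 91220.7 = 107524.19
link = 119754.34/107524.19 = 1.113743
Link Period 1→Period 2:
ΣP(Period 2)Q(Period 1) = 91.05×29 + 8611.94×1 + 269.63×14 + 15154.49×5 = 2640.45 + 8611.94 + 3774.82 + 75772.45 = 90799.66
ΣP(Period 1)Q(Period 1) = 108.50×29 + 8501.52×1 + 299.22×14 + 17419.28×5 = 3146.5 + 8501.52 + 4189.08 + 87096.4 = 102933.5
link = 90799.66/102933.5 = 0.882120
Chained index = 100 × 1.113743 × 0.882120 = 98.2455

98.25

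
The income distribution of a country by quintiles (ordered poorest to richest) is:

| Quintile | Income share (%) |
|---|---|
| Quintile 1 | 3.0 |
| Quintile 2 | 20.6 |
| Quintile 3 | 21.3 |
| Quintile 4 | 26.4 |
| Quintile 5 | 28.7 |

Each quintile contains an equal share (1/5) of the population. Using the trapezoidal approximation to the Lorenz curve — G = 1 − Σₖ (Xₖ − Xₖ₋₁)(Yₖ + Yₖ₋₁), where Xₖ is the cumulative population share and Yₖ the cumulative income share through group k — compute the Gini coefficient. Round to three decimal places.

Cumulative income shares Yₖ: 0.0300, 0.2360, 0.4490, 0.7130, 1.0000
Σ (Xₖ−Xₖ₋₁)(Yₖ+Yₖ₋₁) = (1/5)(0.0300+0.0000) + (1/5)(0.2360+0.0300) + (1/5)(0.4490+0.2360) + (1/5)(0.7130+0.4490) + (1/5)(1.0000+0.7130)
  = 0.0060 + 0.0532 + 0.1370 + 0.2324 + 0.3426 = 0.7712
G = 1 − 0.7712 = 0.2288

0.229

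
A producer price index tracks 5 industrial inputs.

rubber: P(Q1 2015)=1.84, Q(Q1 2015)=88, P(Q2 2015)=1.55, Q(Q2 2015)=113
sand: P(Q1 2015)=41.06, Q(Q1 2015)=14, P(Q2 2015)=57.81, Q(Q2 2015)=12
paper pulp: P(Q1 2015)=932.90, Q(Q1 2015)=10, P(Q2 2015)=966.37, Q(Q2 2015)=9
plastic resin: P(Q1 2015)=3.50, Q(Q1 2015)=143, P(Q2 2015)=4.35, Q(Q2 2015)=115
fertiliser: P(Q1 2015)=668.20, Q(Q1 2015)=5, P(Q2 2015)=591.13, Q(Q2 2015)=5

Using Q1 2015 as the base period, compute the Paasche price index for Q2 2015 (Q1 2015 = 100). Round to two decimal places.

101.42

Paasche price index uses current-period quantities as weights.
ΣP(Q2 2015)·Q(Q2 2015) = 1.55×113 + 57.81×12 + 966.37×9 + 4.35×115 + 591.13×5 = 175.15 + 693.72 + 8697.33 + 500.25 + 2955.65 = 13022.1
ΣP(Q1 2015)·Q(Q2 2015) = 1.84×113 + 41.06×12 + 932.90×9 + 3.50×115 + 668.20×5 = 207.92 + 492.72 + 8396.1 + 402.5 + 3341 = 12840.24
Index = 13022.1 / 12840.24 × 100 = 101.4163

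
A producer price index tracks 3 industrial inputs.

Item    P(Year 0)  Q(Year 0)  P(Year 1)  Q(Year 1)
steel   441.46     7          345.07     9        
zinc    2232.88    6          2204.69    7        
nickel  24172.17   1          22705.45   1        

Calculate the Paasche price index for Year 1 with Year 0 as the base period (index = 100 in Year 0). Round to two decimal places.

94.22

Paasche price index uses current-period quantities as weights.
ΣP(Year 1)·Q(Year 1) = 345.07×9 + 2204.69×7 + 22705.45×1 = 3105.63 + 15432.83 + 22705.45 = 41243.91
ΣP(Year 0)·Q(Year 1) = 441.46×9 + 2232.88×7 + 24172.17×1 = 3973.14 + 15630.16 + 24172.17 = 43775.47
Index = 41243.91 / 43775.47 × 100 = 94.2169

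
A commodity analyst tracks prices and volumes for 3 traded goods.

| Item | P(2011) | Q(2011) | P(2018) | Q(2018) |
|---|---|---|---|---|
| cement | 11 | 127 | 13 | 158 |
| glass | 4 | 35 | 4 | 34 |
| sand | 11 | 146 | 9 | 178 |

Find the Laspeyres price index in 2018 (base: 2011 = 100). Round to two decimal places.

98.79

Laspeyres price index uses base-period quantities as weights.
ΣP(2018)·Q(2011) = 13×127 + 4×35 + 9×146 = 1651 + 140 + 1314 = 3105
ΣP(2011)·Q(2011) = 11×127 + 4×35 + 11×146 = 1397 + 140 + 1606 = 3143
Index = 3105 / 3143 × 100 = 98.7910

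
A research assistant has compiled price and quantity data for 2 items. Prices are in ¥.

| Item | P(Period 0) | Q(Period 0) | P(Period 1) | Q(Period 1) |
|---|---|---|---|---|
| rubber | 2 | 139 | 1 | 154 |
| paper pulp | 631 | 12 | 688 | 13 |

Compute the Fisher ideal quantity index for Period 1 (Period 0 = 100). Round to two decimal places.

108.40

Laspeyres component (base-period weights):
ΣP(Period 0)Q(Period 1) = 2×154 + 631×13 = 308 + 8203 = 8511
ΣP(Period 0)Q(Period 0) = 2×139 + 631×12 = 278 + 7572 = 7850
L = 8511 / 7850 × 100 = 108.4204
Paasche component (current-period weights):
ΣP(Period 1)Q(Period 1) = 1×154 + 688×13 = 154 + 8944 = 9098
ΣP(Period 1)Q(Period 0) = 1×139 + 688×12 = 139 + 8256 = 8395
P = 9098 / 8395 × 100 = 108.3740
Fisher = √(L × P) = √(108.4204 × 108.3740) = 108.3972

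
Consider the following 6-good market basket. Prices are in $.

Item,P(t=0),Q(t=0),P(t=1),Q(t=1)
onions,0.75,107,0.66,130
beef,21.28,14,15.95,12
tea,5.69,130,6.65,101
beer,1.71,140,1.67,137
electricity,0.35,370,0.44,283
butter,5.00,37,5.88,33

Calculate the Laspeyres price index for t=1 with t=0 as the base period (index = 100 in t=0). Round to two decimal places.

106.03

Laspeyres price index uses base-period quantities as weights.
ΣP(t=1)·Q(t=0) = 0.66×107 + 15.95×14 + 6.65×130 + 1.67×140 + 0.44×370 + 5.88×37 = 70.62 + 223.3 + 864.5 + 233.8 + 162.8 + 217.56 = 1772.58
ΣP(t=0)·Q(t=0) = 0.75×107 + 21.28×14 + 5.69×130 + 1.71×140 + 0.35×370 + 5.00×37 = 80.25 + 297.92 + 739.7 + 239.4 + 129.5 + 185 = 1671.77
Index = 1772.58 / 1671.77 × 100 = 106.0301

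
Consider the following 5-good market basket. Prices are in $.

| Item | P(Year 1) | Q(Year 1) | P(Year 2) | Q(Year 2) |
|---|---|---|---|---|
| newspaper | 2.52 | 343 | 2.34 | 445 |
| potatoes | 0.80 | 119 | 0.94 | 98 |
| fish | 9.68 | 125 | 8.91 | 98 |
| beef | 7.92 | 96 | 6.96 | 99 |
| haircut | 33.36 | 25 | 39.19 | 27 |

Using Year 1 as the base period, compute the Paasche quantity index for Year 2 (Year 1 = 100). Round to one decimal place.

Paasche quantity index uses current-period prices as weights.
ΣP(Year 2)·Q(Year 2) = 2.34×445 + 0.94×98 + 8.91×98 + 6.96×99 + 39.19×27 = 1041.3 + 92.12 + 873.18 + 689.04 + 1058.13 = 3753.77
ΣP(Year 2)·Q(Year 1) = 2.34×343 + 0.94×119 + 8.91×125 + 6.96×96 + 39.19×25 = 802.62 + 111.86 + 1113.75 + 668.16 + 979.75 = 3676.14
Index = 3753.77 / 3676.14 × 100 = 102.1117

102.1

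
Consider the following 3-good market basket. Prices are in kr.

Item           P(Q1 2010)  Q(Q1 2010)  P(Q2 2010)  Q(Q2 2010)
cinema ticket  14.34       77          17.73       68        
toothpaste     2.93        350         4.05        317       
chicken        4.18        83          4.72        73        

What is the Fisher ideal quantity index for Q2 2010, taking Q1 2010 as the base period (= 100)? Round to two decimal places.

Laspeyres component (base-period weights):
ΣP(Q1 2010)Q(Q2 2010) = 14.34×68 + 2.93×317 + 4.18×73 = 975.12 + 928.81 + 305.14 = 2209.07
ΣP(Q1 2010)Q(Q1 2010) = 14.34×77 + 2.93×350 + 4.18×83 = 1104.18 + 1025.5 + 346.94 = 2476.62
L = 2209.07 / 2476.62 × 100 = 89.1970
Paasche component (current-period weights):
ΣP(Q2 2010)Q(Q2 2010) = 17.73×68 + 4.05×317 + 4.72×73 = 1205.64 + 1283.85 + 344.56 = 2834.05
ΣP(Q2 2010)Q(Q1 2010) = 17.73×77 + 4.05×350 + 4.72×83 = 1365.21 + 1417.5 + 391.76 = 3174.47
P = 2834.05 / 3174.47 × 100 = 89.2763
Fisher = √(L × P) = √(89.1970 × 89.2763) = 89.2366

89.24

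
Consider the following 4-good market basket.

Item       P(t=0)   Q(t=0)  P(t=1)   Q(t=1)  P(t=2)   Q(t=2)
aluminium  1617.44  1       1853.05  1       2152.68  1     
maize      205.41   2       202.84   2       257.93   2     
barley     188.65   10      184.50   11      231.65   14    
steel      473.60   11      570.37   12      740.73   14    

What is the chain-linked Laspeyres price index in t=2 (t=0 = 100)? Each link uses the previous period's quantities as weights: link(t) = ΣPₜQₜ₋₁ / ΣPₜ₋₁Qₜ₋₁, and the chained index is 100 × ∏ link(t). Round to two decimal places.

Link t=0→t=1:
ΣP(t=1)Q(t=0) = 1853.05×1 + 202.84×2 + 184.50×10 + 570.37×11 = 1853.05 + 405.68 + 1845 + 6274.07 = 10377.8
ΣP(t=0)Q(t=0) = 1617.44×1 + 205.41×2 + 188.65×10 + 473.60×11 = 1617.44 + 410.82 + 1886.5 + 5209.6 = 9124.36
link = 10377.8/9124.36 = 1.137373
Link t=1→t=2:
ΣP(t=2)Q(t=1) = 2152.68×1 + 257.93×2 + 231.65×11 + 740.73×12 = 2152.68 + 515.86 + 2548.15 + 8888.76 = 14105.45
ΣP(t=1)Q(t=1) = 1853.05×1 + 202.84×2 + 184.50×11 + 570.37×12 = 1853.05 + 405.68 + 2029.5 + 6844.44 = 11132.67
link = 14105.45/11132.67 = 1.267032
Chained index = 100 × 1.137373 × 1.267032 = 144.1088

144.11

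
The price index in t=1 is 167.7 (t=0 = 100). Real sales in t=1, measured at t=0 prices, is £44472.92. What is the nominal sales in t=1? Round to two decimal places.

74581.09

Nominal = Real × (Index/100) = 44472.92 × (167.7/100)
        = 44472.92 × 1.677 = 74581.0868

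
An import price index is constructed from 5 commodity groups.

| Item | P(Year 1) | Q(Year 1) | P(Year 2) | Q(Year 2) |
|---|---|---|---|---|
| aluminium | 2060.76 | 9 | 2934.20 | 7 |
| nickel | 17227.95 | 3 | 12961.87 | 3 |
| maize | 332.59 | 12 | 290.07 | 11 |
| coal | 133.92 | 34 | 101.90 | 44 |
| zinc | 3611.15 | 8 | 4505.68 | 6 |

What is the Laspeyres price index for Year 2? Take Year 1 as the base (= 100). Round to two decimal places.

Laspeyres price index uses base-period quantities as weights.
ΣP(Year 2)·Q(Year 1) = 2934.20×9 + 12961.87×3 + 290.07×12 + 101.90×34 + 4505.68×8 = 26407.8 + 38885.61 + 3480.84 + 3464.6 + 36045.44 = 108284.29
ΣP(Year 1)·Q(Year 1) = 2060.76×9 + 17227.95×3 + 332.59×12 + 133.92×34 + 3611.15×8 = 18546.84 + 51683.85 + 3991.08 + 4553.28 + 28889.2 = 107664.25
Index = 108284.29 / 107664.25 × 100 = 100.5759

100.58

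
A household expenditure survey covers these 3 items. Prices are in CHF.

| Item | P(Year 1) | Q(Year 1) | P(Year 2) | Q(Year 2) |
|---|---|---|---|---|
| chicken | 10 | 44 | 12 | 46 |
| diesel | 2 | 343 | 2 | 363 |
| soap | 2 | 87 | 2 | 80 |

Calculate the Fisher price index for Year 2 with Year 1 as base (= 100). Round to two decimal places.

106.80

Laspeyres component (base-period weights):
ΣP(Year 2)Q(Year 1) = 12×44 + 2×343 + 2×87 = 528 + 686 + 174 = 1388
ΣP(Year 1)Q(Year 1) = 10×44 + 2×343 + 2×87 = 440 + 686 + 174 = 1300
L = 1388 / 1300 × 100 = 106.7692
Paasche component (current-period weights):
ΣP(Year 2)Q(Year 2) = 12×46 + 2×363 + 2×80 = 552 + 726 + 160 = 1438
ΣP(Year 1)Q(Year 2) = 10×46 + 2×363 + 2×80 = 460 + 726 + 160 = 1346
P = 1438 / 1346 × 100 = 106.8351
Fisher = √(L × P) = √(106.7692 × 106.8351) = 106.8021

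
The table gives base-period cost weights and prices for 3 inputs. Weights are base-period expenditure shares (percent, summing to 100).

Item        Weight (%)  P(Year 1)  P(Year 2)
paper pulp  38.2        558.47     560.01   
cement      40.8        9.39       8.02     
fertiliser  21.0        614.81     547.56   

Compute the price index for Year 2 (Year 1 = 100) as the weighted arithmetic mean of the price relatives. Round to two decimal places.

paper pulp: 38.2 × (560.01/558.47) = 38.2 × 1.002758 = 38.3053
cement: 40.8 × (8.02/9.39) = 40.8 × 0.854100 = 34.8473
fertiliser: 21.0 × (547.56/614.81) = 21.0 × 0.890617 = 18.7029
Index = Σ wᵢ·(p₁ᵢ/p₀ᵢ) = 38.3053 + 34.8473 + 18.7029 = 91.8556

91.86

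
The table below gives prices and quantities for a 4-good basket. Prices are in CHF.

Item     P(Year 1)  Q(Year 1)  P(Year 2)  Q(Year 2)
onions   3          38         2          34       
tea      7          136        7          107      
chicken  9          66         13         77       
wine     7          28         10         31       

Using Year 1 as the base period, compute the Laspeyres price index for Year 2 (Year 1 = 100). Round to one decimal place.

116.7

Laspeyres price index uses base-period quantities as weights.
ΣP(Year 2)·Q(Year 1) = 2×38 + 7×136 + 13×66 + 10×28 = 76 + 952 + 858 + 280 = 2166
ΣP(Year 1)·Q(Year 1) = 3×38 + 7×136 + 9×66 + 7×28 = 114 + 952 + 594 + 196 = 1856
Index = 2166 / 1856 × 100 = 116.7026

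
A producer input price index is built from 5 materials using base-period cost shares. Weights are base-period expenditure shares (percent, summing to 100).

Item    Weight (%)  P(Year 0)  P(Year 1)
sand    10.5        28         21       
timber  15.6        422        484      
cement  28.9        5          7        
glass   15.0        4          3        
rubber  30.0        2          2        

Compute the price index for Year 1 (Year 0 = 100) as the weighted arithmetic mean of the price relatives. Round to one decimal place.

107.5

sand: 10.5 × (21/28) = 10.5 × 0.750000 = 7.8750
timber: 15.6 × (484/422) = 15.6 × 1.146919 = 17.8919
cement: 28.9 × (7/5) = 28.9 × 1.400000 = 40.4600
glass: 15.0 × (3/4) = 15.0 × 0.750000 = 11.2500
rubber: 30.0 × (2/2) = 30.0 × 1.000000 = 30.0000
Index = Σ wᵢ·(p₁ᵢ/p₀ᵢ) = 7.8750 + 17.8919 + 40.4600 + 11.2500 + 30.0000 = 107.4769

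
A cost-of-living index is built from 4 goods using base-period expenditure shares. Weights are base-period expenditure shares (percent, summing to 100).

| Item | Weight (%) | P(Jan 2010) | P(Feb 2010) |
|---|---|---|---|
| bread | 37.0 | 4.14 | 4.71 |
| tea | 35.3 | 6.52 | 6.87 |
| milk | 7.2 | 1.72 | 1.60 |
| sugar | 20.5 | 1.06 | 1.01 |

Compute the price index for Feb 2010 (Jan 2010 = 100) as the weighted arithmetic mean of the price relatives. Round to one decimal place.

105.5

bread: 37.0 × (4.71/4.14) = 37.0 × 1.137681 = 42.0942
tea: 35.3 × (6.87/6.52) = 35.3 × 1.053681 = 37.1949
milk: 7.2 × (1.60/1.72) = 7.2 × 0.930233 = 6.6977
sugar: 20.5 × (1.01/1.06) = 20.5 × 0.952830 = 19.5330
Index = Σ wᵢ·(p₁ᵢ/p₀ᵢ) = 42.0942 + 37.1949 + 6.6977 + 19.5330 = 105.5198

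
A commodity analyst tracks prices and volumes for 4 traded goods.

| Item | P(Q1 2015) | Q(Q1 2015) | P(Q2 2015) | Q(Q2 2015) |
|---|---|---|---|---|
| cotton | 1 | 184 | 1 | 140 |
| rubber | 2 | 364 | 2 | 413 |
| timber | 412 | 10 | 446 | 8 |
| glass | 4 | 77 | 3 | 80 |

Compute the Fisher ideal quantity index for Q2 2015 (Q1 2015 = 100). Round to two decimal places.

Laspeyres component (base-period weights):
ΣP(Q1 2015)Q(Q2 2015) = 1×140 + 2×413 + 412×8 + 4×80 = 140 + 826 + 3296 + 320 = 4582
ΣP(Q1 2015)Q(Q1 2015) = 1×184 + 2×364 + 412×10 + 4×77 = 184 + 728 + 4120 + 308 = 5340
L = 4582 / 5340 × 100 = 85.8052
Paasche component (current-period weights):
ΣP(Q2 2015)Q(Q2 2015) = 1×140 + 2×413 + 446×8 + 3×80 = 140 + 826 + 3568 + 240 = 4774
ΣP(Q2 2015)Q(Q1 2015) = 1×184 + 2×364 + 446×10 + 3×77 = 184 + 728 + 4460 + 231 = 5603
P = 4774 / 5603 × 100 = 85.2044
Fisher = √(L × P) = √(85.8052 × 85.2044) = 85.5043

85.50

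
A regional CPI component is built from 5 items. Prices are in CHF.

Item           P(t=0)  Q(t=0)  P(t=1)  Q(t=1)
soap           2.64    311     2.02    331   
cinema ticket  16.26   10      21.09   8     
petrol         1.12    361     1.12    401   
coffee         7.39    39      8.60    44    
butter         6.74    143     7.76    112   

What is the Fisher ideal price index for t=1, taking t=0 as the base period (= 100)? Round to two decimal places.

100.93

Laspeyres component (base-period weights):
ΣP(t=1)Q(t=0) = 2.02×311 + 21.09×10 + 1.12×361 + 8.60×39 + 7.76×143 = 628.22 + 210.9 + 404.32 + 335.4 + 1109.68 = 2688.52
ΣP(t=0)Q(t=0) = 2.64×311 + 16.26×10 + 1.12×361 + 7.39×39 + 6.74×143 = 821.04 + 162.6 + 404.32 + 288.21 + 963.82 = 2639.99
L = 2688.52 / 2639.99 × 100 = 101.8383
Paasche component (current-period weights):
ΣP(t=1)Q(t=1) = 2.02×331 + 21.09×8 + 1.12×401 + 8.60×44 + 7.76×112 = 668.62 + 168.72 + 449.12 + 378.4 + 869.12 = 2533.98
ΣP(t=0)Q(t=1) = 2.64×331 + 16.26×8 + 1.12×401 + 7.39×44 + 6.74×112 = 873.84 + 130.08 + 449.12 + 325.16 + 754.88 = 2533.08
P = 2533.98 / 2533.08 × 100 = 100.0355
Fisher = √(L × P) = √(101.8383 × 100.0355) = 100.9329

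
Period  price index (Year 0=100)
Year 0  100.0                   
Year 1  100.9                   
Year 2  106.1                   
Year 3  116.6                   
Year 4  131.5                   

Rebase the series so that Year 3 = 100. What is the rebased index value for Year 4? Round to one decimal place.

112.8

Rebased(Year 4) = 131.5 / 116.6 × 100 = 112.7787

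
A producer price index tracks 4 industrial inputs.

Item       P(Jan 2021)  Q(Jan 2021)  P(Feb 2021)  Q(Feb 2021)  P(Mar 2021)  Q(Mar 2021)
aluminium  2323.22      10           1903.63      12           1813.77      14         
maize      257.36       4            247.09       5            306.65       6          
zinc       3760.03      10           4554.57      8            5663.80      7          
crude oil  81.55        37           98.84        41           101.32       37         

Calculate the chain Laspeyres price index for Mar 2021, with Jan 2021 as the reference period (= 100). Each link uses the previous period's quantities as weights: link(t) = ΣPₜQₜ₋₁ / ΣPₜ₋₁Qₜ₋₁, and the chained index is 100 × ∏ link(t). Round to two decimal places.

120.24

Link Jan 2021→Feb 2021:
ΣP(Feb 2021)Q(Jan 2021) = 1903.63×10 + 247.09×4 + 4554.57×10 + 98.84×37 = 19036.3 + 988.36 + 45545.7 + 3657.08 = 69227.44
ΣP(Jan 2021)Q(Jan 2021) = 2323.22×10 + 257.36×4 + 3760.03×10 + 81.55×37 = 23232.2 + 1029.44 + 37600.3 + 3017.35 = 64879.29
link = 69227.44/64879.29 = 1.067019
Link Feb 2021→Mar 2021:
ΣP(Mar 2021)Q(Feb 2021) = 1813.77×12 + 306.65×5 + 5663.80×8 + 101.32×41 = 21765.24 + 1533.25 + 45310.4 + 4154.12 = 72763.01
ΣP(Feb 2021)Q(Feb 2021) = 1903.63×12 + 247.09×5 + 4554.57×8 + 98.84×41 = 22843.56 + 1235.45 + 36436.56 + 4052.44 = 64568.01
link = 72763.01/64568.01 = 1.126920
Chained index = 100 × 1.067019 × 1.126920 = 120.2446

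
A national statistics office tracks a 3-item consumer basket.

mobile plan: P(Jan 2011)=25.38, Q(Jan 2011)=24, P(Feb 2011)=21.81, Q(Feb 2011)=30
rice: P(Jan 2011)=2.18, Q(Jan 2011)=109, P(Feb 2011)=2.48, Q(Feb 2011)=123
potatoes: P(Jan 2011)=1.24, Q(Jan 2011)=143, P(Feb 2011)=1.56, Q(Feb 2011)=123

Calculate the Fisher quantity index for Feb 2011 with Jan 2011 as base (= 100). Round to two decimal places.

114.32

Laspeyres component (base-period weights):
ΣP(Jan 2011)Q(Feb 2011) = 25.38×30 + 2.18×123 + 1.24×123 = 761.4 + 268.14 + 152.52 = 1182.06
ΣP(Jan 2011)Q(Jan 2011) = 25.38×24 + 2.18×109 + 1.24×143 = 609.12 + 237.62 + 177.32 = 1024.06
L = 1182.06 / 1024.06 × 100 = 115.4288
Paasche component (current-period weights):
ΣP(Feb 2011)Q(Feb 2011) = 21.81×30 + 2.48×123 + 1.56×123 = 654.3 + 305.04 + 191.88 = 1151.22
ΣP(Feb 2011)Q(Jan 2011) = 21.81×24 + 2.48×109 + 1.56×143 = 523.44 + 270.32 + 223.08 = 1016.84
P = 1151.22 / 1016.84 × 100 = 113.2155
Fisher = √(L × P) = √(115.4288 × 113.2155) = 114.3168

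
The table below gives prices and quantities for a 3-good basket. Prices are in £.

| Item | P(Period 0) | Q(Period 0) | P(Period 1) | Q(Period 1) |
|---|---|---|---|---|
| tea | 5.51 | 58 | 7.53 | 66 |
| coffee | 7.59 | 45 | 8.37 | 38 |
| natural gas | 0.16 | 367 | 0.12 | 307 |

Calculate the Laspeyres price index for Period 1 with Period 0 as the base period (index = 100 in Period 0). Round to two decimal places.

119.11

Laspeyres price index uses base-period quantities as weights.
ΣP(Period 1)·Q(Period 0) = 7.53×58 + 8.37×45 + 0.12×367 = 436.74 + 376.65 + 44.04 = 857.43
ΣP(Period 0)·Q(Period 0) = 5.51×58 + 7.59×45 + 0.16×367 = 319.58 + 341.55 + 58.72 = 719.85
Index = 857.43 / 719.85 × 100 = 119.1123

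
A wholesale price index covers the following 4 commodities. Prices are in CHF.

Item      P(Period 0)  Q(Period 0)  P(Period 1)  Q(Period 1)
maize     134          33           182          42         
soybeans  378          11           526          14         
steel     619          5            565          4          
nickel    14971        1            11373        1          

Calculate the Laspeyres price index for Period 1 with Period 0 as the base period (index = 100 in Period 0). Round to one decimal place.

Laspeyres price index uses base-period quantities as weights.
ΣP(Period 1)·Q(Period 0) = 182×33 + 526×11 + 565×5 + 11373×1 = 6006 + 5786 + 2825 + 11373 = 25990
ΣP(Period 0)·Q(Period 0) = 134×33 + 378×11 + 619×5 + 14971×1 = 4422 + 4158 + 3095 + 14971 = 26646
Index = 25990 / 26646 × 100 = 97.5381

97.5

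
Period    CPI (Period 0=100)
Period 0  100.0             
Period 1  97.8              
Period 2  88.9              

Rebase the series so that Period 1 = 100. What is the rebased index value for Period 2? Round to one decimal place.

90.9

Rebased(Period 2) = 88.9 / 97.8 × 100 = 90.8998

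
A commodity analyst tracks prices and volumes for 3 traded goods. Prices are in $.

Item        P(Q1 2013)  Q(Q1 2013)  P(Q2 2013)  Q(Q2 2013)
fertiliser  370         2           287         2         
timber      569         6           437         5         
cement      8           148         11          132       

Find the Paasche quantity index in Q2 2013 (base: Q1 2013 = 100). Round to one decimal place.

Paasche quantity index uses current-period prices as weights.
ΣP(Q2 2013)·Q(Q2 2013) = 287×2 + 437×5 + 11×132 = 574 + 2185 + 1452 = 4211
ΣP(Q2 2013)·Q(Q1 2013) = 287×2 + 437×6 + 11×148 = 574 + 2622 + 1628 = 4824
Index = 4211 / 4824 × 100 = 87.2927

87.3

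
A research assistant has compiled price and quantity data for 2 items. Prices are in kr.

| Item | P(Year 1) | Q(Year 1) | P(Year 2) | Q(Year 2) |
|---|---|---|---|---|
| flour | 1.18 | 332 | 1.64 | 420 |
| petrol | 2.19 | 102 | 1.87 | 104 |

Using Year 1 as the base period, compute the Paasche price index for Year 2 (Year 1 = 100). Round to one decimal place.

Paasche price index uses current-period quantities as weights.
ΣP(Year 2)·Q(Year 2) = 1.64×420 + 1.87×104 = 688.8 + 194.48 = 883.28
ΣP(Year 1)·Q(Year 2) = 1.18×420 + 2.19×104 = 495.6 + 227.76 = 723.36
Index = 883.28 / 723.36 × 100 = 122.1079

122.1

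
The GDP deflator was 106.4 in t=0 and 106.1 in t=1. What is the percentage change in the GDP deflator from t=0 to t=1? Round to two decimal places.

-0.28%

Change = (106.1 − 106.4) / 106.4 × 100
       = -0.3 / 106.4 × 100 = -0.2820%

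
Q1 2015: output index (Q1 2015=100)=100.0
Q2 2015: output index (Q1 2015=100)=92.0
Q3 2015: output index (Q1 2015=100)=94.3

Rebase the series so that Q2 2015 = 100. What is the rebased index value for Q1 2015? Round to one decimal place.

Rebased(Q1 2015) = 100.0 / 92.0 × 100 = 108.6957

108.7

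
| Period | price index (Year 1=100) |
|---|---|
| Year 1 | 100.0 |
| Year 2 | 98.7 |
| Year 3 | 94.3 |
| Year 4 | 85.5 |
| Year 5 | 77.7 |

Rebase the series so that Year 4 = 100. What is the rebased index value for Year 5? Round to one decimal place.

90.9

Rebased(Year 5) = 77.7 / 85.5 × 100 = 90.8772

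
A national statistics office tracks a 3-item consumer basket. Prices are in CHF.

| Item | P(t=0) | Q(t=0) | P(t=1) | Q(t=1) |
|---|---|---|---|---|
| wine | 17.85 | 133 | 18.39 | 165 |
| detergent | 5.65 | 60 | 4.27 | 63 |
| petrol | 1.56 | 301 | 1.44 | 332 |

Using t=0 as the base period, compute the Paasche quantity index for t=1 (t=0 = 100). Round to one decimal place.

120.6

Paasche quantity index uses current-period prices as weights.
ΣP(t=1)·Q(t=1) = 18.39×165 + 4.27×63 + 1.44×332 = 3034.35 + 269.01 + 478.08 = 3781.44
ΣP(t=1)·Q(t=0) = 18.39×133 + 4.27×60 + 1.44×301 = 2445.87 + 256.2 + 433.44 = 3135.51
Index = 3781.44 / 3135.51 × 100 = 120.6005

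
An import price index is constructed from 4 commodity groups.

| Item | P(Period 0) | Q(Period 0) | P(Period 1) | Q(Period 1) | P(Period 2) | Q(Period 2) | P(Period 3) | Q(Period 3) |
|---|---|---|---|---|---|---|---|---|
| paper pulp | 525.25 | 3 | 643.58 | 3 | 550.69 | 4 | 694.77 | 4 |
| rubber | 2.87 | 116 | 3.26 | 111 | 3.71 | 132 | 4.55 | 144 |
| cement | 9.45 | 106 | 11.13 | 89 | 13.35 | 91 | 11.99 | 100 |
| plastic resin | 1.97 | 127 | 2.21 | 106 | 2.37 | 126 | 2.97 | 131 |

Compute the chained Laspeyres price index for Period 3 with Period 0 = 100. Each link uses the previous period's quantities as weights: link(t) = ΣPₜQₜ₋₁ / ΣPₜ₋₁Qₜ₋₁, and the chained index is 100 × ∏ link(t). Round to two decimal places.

Link Period 0→Period 1:
ΣP(Period 1)Q(Period 0) = 643.58×3 + 3.26×116 + 11.13×106 + 2.21×127 = 1930.74 + 378.16 + 1179.78 + 280.67 = 3769.35
ΣP(Period 0)Q(Period 0) = 525.25×3 + 2.87×116 + 9.45×106 + 1.97×127 = 1575.75 + 332.92 + 1001.7 + 250.19 = 3160.56
link = 3769.35/3160.56 = 1.192621
Link Period 1→Period 2:
ΣP(Period 2)Q(Period 1) = 550.69×3 + 3.71×111 + 13.35×89 + 2.37×106 = 1652.07 + 411.81 + 1188.15 + 251.22 = 3503.25
ΣP(Period 1)Q(Period 1) = 643.58×3 + 3.26×111 + 11.13×89 + 2.21×106 = 1930.74 + 361.86 + 990.57 + 234.26 = 3517.43
link = 3503.25/3517.43 = 0.995969
Link Period 2→Period 3:
ΣP(Period 3)Q(Period 2) = 694.77×4 + 4.55×132 + 11.99×91 + 2.97×126 = 2779.08 + 600.6 + 1091.09 + 374.22 = 4844.99
ΣP(Period 2)Q(Period 2) = 550.69×4 + 3.71×132 + 13.35×91 + 2.37×126 = 2202.76 + 489.72 + 1214.85 + 298.62 = 4205.95
link = 4844.99/4205.95 = 1.151937
Chained index = 100 × 1.192621 × 0.995969 × 1.151937 = 136.8286

136.83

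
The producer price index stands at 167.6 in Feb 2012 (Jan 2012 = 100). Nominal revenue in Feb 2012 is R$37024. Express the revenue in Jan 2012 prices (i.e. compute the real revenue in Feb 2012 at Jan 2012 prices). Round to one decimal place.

Real = Nominal ÷ (Index/100) = 37024 ÷ (167.6/100)
     = 37024 ÷ 1.676 = 22090.6921

22090.7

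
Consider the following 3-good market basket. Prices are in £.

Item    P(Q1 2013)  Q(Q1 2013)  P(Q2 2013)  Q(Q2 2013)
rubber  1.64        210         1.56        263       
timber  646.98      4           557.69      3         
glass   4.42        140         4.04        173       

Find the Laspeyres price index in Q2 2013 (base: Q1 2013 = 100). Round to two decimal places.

87.97

Laspeyres price index uses base-period quantities as weights.
ΣP(Q2 2013)·Q(Q1 2013) = 1.56×210 + 557.69×4 + 4.04×140 = 327.6 + 2230.76 + 565.6 = 3123.96
ΣP(Q1 2013)·Q(Q1 2013) = 1.64×210 + 646.98×4 + 4.42×140 = 344.4 + 2587.92 + 618.8 = 3551.12
Index = 3123.96 / 3551.12 × 100 = 87.9711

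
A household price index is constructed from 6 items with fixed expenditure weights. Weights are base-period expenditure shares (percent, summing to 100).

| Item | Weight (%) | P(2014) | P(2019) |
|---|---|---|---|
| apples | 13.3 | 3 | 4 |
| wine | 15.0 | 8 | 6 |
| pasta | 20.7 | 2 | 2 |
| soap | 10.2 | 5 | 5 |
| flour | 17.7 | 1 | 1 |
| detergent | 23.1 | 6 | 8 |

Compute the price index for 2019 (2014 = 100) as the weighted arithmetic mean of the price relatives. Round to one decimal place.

apples: 13.3 × (4/3) = 13.3 × 1.333333 = 17.7333
wine: 15.0 × (6/8) = 15.0 × 0.750000 = 11.2500
pasta: 20.7 × (2/2) = 20.7 × 1.000000 = 20.7000
soap: 10.2 × (5/5) = 10.2 × 1.000000 = 10.2000
flour: 17.7 × (1/1) = 17.7 × 1.000000 = 17.7000
detergent: 23.1 × (8/6) = 23.1 × 1.333333 = 30.8000
Index = Σ wᵢ·(p₁ᵢ/p₀ᵢ) = 17.7333 + 11.2500 + 20.7000 + 10.2000 + 17.7000 + 30.8000 = 108.3833

108.4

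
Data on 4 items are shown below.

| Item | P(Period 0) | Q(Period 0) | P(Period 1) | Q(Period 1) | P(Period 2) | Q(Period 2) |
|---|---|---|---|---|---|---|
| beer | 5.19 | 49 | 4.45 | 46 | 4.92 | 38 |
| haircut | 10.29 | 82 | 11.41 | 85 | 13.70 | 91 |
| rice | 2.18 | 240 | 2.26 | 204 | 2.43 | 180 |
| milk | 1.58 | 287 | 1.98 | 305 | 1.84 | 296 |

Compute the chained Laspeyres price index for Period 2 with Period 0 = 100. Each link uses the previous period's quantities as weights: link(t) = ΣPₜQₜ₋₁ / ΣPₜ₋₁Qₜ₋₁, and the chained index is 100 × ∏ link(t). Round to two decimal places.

119.29

Link Period 0→Period 1:
ΣP(Period 1)Q(Period 0) = 4.45×49 + 11.41×82 + 2.26×240 + 1.98×287 = 218.05 + 935.62 + 542.4 + 568.26 = 2264.33
ΣP(Period 0)Q(Period 0) = 5.19×49 + 10.29×82 + 2.18×240 + 1.58×287 = 254.31 + 843.78 + 523.2 + 453.46 = 2074.75
link = 2264.33/2074.75 = 1.091375
Link Period 1→Period 2:
ΣP(Period 2)Q(Period 1) = 4.92×46 + 13.70×85 + 2.43×204 + 1.84×305 = 226.32 + 1164.5 + 495.72 + 561.2 = 2447.74
ΣP(Period 1)Q(Period 1) = 4.45×46 + 11.41×85 + 2.26×204 + 1.98×305 = 204.7 + 969.85 + 461.04 + 603.9 = 2239.49
link = 2447.74/2239.49 = 1.092990
Chained index = 100 × 1.091375 × 1.092990 = 119.2862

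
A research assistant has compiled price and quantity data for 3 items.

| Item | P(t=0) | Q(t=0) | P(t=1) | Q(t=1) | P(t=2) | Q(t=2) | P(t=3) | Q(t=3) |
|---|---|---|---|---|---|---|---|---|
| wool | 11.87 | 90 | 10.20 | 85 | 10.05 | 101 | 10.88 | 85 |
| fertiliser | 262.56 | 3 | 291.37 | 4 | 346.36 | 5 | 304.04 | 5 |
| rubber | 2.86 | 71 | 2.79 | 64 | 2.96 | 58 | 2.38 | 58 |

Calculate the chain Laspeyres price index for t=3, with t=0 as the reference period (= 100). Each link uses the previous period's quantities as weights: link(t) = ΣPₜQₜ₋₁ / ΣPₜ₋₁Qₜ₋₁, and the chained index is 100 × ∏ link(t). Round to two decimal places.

100.32

Link t=0→t=1:
ΣP(t=1)Q(t=0) = 10.20×90 + 291.37×3 + 2.79×71 = 918 + 874.11 + 198.09 = 1990.2
ΣP(t=0)Q(t=0) = 11.87×90 + 262.56×3 + 2.86×71 = 1068.3 + 787.68 + 203.06 = 2059.04
link = 1990.2/2059.04 = 0.966567
Link t=1→t=2:
ΣP(t=2)Q(t=1) = 10.05×85 + 346.36×4 + 2.96×64 = 854.25 + 1385.44 + 189.44 = 2429.13
ΣP(t=1)Q(t=1) = 10.20×85 + 291.37×4 + 2.79×64 = 867 + 1165.48 + 178.56 = 2211.04
link = 2429.13/2211.04 = 1.098637
Link t=2→t=3:
ΣP(t=3)Q(t=2) = 10.88×101 + 304.04×5 + 2.38×58 = 1098.88 + 1520.2 + 138.04 = 2757.12
ΣP(t=2)Q(t=2) = 10.05×101 + 346.36×5 + 2.96×58 = 1015.05 + 1731.8 + 171.68 = 2918.53
link = 2757.12/2918.53 = 0.944695
Chained index = 100 × 0.966567 × 1.098637 × 0.944695 = 100.3177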